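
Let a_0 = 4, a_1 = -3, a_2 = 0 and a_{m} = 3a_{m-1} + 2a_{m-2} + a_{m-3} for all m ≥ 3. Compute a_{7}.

-410

The ordinary generating function has denominator 1 - 3q - 2q^2 - q^3.
Iterating the recurrence: a_0,…,a_{7} = 4, -3, 0, -2, -9, -31, -113, -410.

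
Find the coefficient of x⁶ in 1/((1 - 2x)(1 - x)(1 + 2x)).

Partial fractions give a closed form: a_n = (1)·2^n + (-1/3)·1^n + (1/3)·(-2)^n.
At n = 6: a_6 = 85.

85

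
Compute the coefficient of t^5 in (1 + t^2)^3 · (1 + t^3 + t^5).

4

(1 + t^2)^3 has coefficients 1,0,3,0,3,0 for degrees 0…5.
(1 + t^3 + t^5) has coefficients 1,0,0,1,0,1 for degrees 0…5.
[t^5] = 1·1 + 3·1 + 3·0 = 4.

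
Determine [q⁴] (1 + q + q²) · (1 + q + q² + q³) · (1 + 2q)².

(1 + q + q²) has coefficients 1,1,1 for degrees 0…2.
(1 + q + q² + q³) has coefficients 1,1,1,1,0 for degrees 0…4.
Finally multiplying by (1 + 2q)², the product of all factors after the first has coefficients 1,5,9,9,8 for degrees 0…4.
[q⁴] = 1·8 + 1·9 + 1·9 = 26.

26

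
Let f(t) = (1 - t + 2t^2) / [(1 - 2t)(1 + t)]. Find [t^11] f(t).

1364

The denominator gives the recurrence a_n = a_(n−1) + 2a_(n−2) for n ≥ 3; the numerator fixes a_0 = 1, a_1 = 0, a_2 = 4.
Iterating: 1, 0, 4, 4, 12, 20, 44, 84, 172, 340, 684, 1364, so a_11 = 1364.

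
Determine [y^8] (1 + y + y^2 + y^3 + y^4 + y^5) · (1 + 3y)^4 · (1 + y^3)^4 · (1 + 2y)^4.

(1 + y + y^2 + y^3 + y^4 + y^5) has coefficients 1,1,1,1,1,1 for degrees 0…5.
(1 + 3y)^4 has coefficients 1,12,54,108,81,0,0,0,0 for degrees 0…8.
Multiplying by (1 + y^3)^4 gives running coefficients 1,12,54,112,129,216,438,396,324 for degrees 0…8.
Finally multiplying by (1 + 2y)^4, the product of all factors after the first has coefficients 1,20,174,864,2721,5856,9710,15004,22980 for degrees 0…8.
[y^8] = 1·22980 + 1·15004 + 1·9710 + 1·5856 + 1·2721 + 1·864 = 57135.

57135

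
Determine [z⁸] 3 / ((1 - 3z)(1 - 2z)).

Partial fractions give a closed form: a_n = (9)·3^n + (-6)·2^n.
At n = 8: a_8 = 57513.

57513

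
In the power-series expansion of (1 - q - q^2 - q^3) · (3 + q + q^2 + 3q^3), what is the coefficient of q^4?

-5

(1 - q - q^2 - q^3) has coefficients 1,-1,-1,-1 for degrees 0…3.
(3 + q + q^2 + 3q^3) has coefficients 3,1,1,3,0 for degrees 0…4.
[q^4] = 1·0 − 1·3 − 1·1 − 1·1 = -5.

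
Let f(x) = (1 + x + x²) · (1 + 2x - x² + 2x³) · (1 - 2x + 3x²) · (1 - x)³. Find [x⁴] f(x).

(1 + x + x²) has coefficients 1,1,1 for degrees 0…2.
(1 + 2x - x² + 2x³) has coefficients 1,2,-1,2,0 for degrees 0…4.
Multiplying by (1 - 2x + 3x²) gives running coefficients 1,0,-2,10,-7 for degrees 0…4.
Finally multiplying by (1 - x)³, the product of all factors after the first has coefficients 1,-3,1,15,-43 for degrees 0…4.
[x⁴] = 1·(-43) + 1·15 + 1·1 = -27.

-27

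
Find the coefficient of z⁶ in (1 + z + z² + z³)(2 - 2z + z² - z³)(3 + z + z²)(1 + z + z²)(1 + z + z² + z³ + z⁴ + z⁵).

(1 + z + z² + z³) has coefficients 1,1,1,1 for degrees 0…3.
(2 - 2z + z² - z³) has coefficients 2,-2,1,-1,0,0,0 for degrees 0…6.
Multiplying by (3 + z + z²) gives running coefficients 6,-4,3,-4,0,-1,0 for degrees 0…6.
Multiplying by (1 + z + z²) gives running coefficients 6,2,5,-5,-1,-5,-1 for degrees 0…6.
Finally multiplying by (1 + z + z² + z³ + z⁴ + z⁵), the product of all factors after the first has coefficients 6,8,13,8,7,2,-5 for degrees 0…6.
[z⁶] = 1·(-5) + 1·2 + 1·7 + 1·8 = 12.

12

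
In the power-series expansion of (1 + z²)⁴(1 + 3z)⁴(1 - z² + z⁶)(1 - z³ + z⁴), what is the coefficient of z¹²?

560

(1 + z²)⁴ has coefficients 1,0,4,0,6,0,4,0,1 for degrees 0…8.
(1 + 3z)⁴ has coefficients 1,12,54,108,81,0,0,0,0,0,0,0,0 for degrees 0…12.
Multiplying by (1 - z² + z⁶) gives running coefficients 1,12,53,96,27,-108,-80,12,54,108,81,0,0 for degrees 0…12.
Finally multiplying by (1 - z³ + z⁴), the product of all factors after the first has coefficients 1,12,53,95,16,-149,-123,81,189,80,-11,-42,-54 for degrees 0…12.
[z¹²] = 1·(-54) + 4·(-11) + 6·189 + 4·(-123) + 1·16 = 560.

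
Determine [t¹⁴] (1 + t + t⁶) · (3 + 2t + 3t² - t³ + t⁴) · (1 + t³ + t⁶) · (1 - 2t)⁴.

(1 + t + t⁶) has coefficients 1,1,0,0,0,0,1 for degrees 0…6.
(3 + 2t + 3t² - t³ + t⁴) has coefficients 3,2,3,-1,1,0,0,0,0,0,0,0,0,0,0 for degrees 0…14.
Multiplying by (1 + t³ + t⁶) gives running coefficients 3,2,3,2,3,3,2,3,3,-1,1,0,0,0,0 for degrees 0…14.
Finally multiplying by (1 - 2t)⁴, the product of all factors after the first has coefficients 3,-22,59,-70,43,-37,34,-5,-21,31,17,-80,104,-48,16 for degrees 0…14.
[t¹⁴] = 1·16 + 1·(-48) + 1·(-21) = -53.

-53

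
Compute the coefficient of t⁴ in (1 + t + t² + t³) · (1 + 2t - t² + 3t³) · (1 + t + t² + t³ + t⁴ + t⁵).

15

(1 + t + t² + t³) has coefficients 1,1,1,1 for degrees 0…3.
(1 + 2t - t² + 3t³) has coefficients 1,2,-1,3,0 for degrees 0…4.
Finally multiplying by (1 + t + t² + t³ + t⁴ + t⁵), the product of all factors after the first has coefficients 1,3,2,5,5 for degrees 0…4.
[t⁴] = 1·5 + 1·5 + 1·2 + 1·3 = 15.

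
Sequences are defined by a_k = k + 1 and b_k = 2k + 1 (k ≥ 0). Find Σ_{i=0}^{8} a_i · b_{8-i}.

285

Write out a_i and b_{8-i} for i = 0,…,8 and sum the products.
Σ = 1·17 + 2·15 + 3·13 + 4·11 + 5·9 + 6·7 + 7·5 + 8·3 + 9·1 = 285.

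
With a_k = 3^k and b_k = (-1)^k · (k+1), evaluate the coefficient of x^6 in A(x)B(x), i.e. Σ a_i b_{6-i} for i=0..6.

412

This is [x^6] in the product of the two ordinary generating functions.
Σ = 1·7 + 3·(-6) + 9·5 + 27·(-4) + 81·3 + 243·(-2) + 729·1 = 412.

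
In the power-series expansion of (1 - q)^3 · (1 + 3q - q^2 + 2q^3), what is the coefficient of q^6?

(1 - q)^3 has coefficients 1,-3,3,-1 for degrees 0…3.
(1 + 3q - q^2 + 2q^3) has coefficients 1,3,-1,2,0,0,0 for degrees 0…6.
[q^6] = 1·0 − 3·0 + 3·0 − 1·2 = -2.

-2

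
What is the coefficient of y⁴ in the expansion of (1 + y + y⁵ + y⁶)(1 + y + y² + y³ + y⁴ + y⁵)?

(1 + y + y⁵ + y⁶) has coefficients 1,1,0,0,0 for degrees 0…4.
(1 + y + y² + y³ + y⁴ + y⁵) has coefficients 1,1,1,1,1 for degrees 0…4.
[y⁴] = 1·1 + 1·1 = 2.

2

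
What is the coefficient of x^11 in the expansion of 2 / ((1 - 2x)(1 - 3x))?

1054690

Partial fractions give a closed form: a_n = (-4)·2^n + (6)·3^n.
At n = 11: a_11 = 1054690.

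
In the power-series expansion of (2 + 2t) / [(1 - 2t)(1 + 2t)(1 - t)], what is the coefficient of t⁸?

The denominator gives the recurrence a_n = a_(n−1) + 4a_(n−2) − 4a_(n−3) for n ≥ 3; the numerator fixes a_0 = 2, a_1 = 4, a_2 = 12.
Iterating: 2, 4, 12, 20, 52, 84, 212, 340, 852, so a_8 = 852.

852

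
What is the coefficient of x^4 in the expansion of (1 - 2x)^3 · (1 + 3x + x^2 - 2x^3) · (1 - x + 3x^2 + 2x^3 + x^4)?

(1 - 2x)^3 has coefficients 1,-6,12,-8 for degrees 0…3.
(1 + 3x + x^2 - 2x^3) has coefficients 1,3,1,-2,0 for degrees 0…4.
Finally multiplying by (1 - x + 3x^2 + 2x^3 + x^4), the product of all factors after the first has coefficients 1,2,1,8,12 for degrees 0…4.
[x^4] = 1·12 − 6·8 + 12·1 − 8·2 = -40.

-40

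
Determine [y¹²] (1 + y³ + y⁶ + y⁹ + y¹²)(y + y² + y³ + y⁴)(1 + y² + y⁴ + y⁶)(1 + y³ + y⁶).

14

(1 + y³ + y⁶ + y⁹ + y¹²) has coefficients 1,0,0,1,0,0,1,0,0,1,0,0,1 for degrees 0…12.
(y + y² + y³ + y⁴) has coefficients 0,1,1,1,1,0,0,0,0,0,0,0,0 for degrees 0…12.
Multiplying by (1 + y² + y⁴ + y⁶) gives running coefficients 0,1,1,2,2,2,2,2,2,1,1,0,0 for degrees 0…12.
Finally multiplying by (1 + y³ + y⁶), the product of all factors after the first has coefficients 0,1,1,2,3,3,4,5,5,5,5,4,3 for degrees 0…12.
[y¹²] = 1·3 + 1·5 + 1·4 + 1·2 + 1·0 = 14.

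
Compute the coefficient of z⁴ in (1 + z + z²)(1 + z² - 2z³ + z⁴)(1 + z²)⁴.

14

(1 + z + z²) has coefficients 1,1,1 for degrees 0…2.
(1 + z² - 2z³ + z⁴) has coefficients 1,0,1,-2,1 for degrees 0…4.
Finally multiplying by (1 + z²)⁴, the product of all factors after the first has coefficients 1,0,5,-2,11 for degrees 0…4.
[z⁴] = 1·11 + 1·(-2) + 1·5 = 14.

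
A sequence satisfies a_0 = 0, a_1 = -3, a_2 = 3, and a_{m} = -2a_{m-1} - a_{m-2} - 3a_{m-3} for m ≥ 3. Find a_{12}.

The ordinary generating function has denominator 1 + 2q + q^2 + 3q^3.
Iterating the recurrence: a_0,…,a_{12} = 0, -3, 3, -3, 12, -30, 57, -120, 273, -597, 1281, -2784, 6078.

6078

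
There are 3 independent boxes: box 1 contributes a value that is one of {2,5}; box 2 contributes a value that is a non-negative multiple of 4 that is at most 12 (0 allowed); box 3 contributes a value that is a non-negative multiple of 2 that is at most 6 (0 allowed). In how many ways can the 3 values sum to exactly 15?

The generating function for the choices is (t² + t⁵)·(1 + t⁴ + t⁸ + t¹²)·(1 + t² + t⁴ + t⁶); the count is [t¹⁵].
(t² + t⁵) has coefficients 0,0,1,0,0,1 for degrees 0…5.
(1 + t⁴ + t⁸ + t¹²) has coefficients 1,0,0,0,1,0,0,0,1,0,0,0,1,0,0,0 for degrees 0…15.
Finally multiplying by (1 + t² + t⁴ + t⁶), the product of all factors after the first has coefficients 1,0,1,0,2,0,2,0,2,0,2,0,2,0,2,0 for degrees 0…15.
[t¹⁵] = 1·0 + 1·2 = 2.

2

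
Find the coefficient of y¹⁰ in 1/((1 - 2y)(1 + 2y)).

The denominator gives the recurrence a_n = 4a_(n−2) for n ≥ 2; the numerator fixes a_0 = 1, a_1 = 0.
Iterating: 1, 0, 4, 0, 16, 0, 64, 0, 256, 0, 1024, so a_10 = 1024.

1024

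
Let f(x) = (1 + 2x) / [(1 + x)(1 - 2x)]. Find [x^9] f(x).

Partial fractions give a closed form: a_n = (-1/3)·(-1)^n + (4/3)·2^n.
At n = 9: a_9 = 683.

683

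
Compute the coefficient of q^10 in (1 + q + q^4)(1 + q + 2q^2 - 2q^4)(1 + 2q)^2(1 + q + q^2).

-10

(1 + q + q^4) has coefficients 1,1,0,0,1 for degrees 0…4.
(1 + q + 2q^2 - 2q^4) has coefficients 1,1,2,0,-2,0,0,0,0,0,0 for degrees 0…10.
Multiplying by (1 + 2q)^2 gives running coefficients 1,5,10,12,6,-8,-8,0,0,0,0 for degrees 0…10.
Finally multiplying by (1 + q + q^2), the product of all factors after the first has coefficients 1,6,16,27,28,10,-10,-16,-8,0,0 for degrees 0…10.
[q^10] = 1·0 + 1·0 + 1·(-10) = -10.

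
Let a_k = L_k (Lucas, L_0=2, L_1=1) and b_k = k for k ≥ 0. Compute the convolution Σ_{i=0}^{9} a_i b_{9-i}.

309

Write out a_i and b_{9-i} for i = 0,…,9 and sum the products.
Σ = 2·9 + 1·8 + 3·7 + 4·6 + 7·5 + 11·4 + 18·3 + 29·2 + 47·1 + 76·0 = 309.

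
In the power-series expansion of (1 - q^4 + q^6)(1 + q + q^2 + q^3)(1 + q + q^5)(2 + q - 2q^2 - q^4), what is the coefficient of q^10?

(1 - q^4 + q^6) has coefficients 1,0,0,0,-1,0,1 for degrees 0…6.
(1 + q + q^2 + q^3) has coefficients 1,1,1,1,0,0,0,0,0,0,0 for degrees 0…10.
Multiplying by (1 + q + q^5) gives running coefficients 1,2,2,2,1,1,1,1,1,0,0 for degrees 0…10.
Finally multiplying by (2 + q - 2q^2 - q^4), the product of all factors after the first has coefficients 2,5,4,2,-1,-3,-1,-1,0,-2,-3 for degrees 0…10.
[q^10] = 1·(-3) − 1·(-1) + 1·(-1) = -3.

-3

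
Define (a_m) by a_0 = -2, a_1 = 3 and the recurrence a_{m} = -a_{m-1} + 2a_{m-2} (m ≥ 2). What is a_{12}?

The ordinary generating function has denominator 1 + t - 2t^2.
Iterating the recurrence: a_0,…,a_{12} = -2, 3, -7, 13, -27, 53, -107, 213, -427, 853, -1707, 3413, -6827.

-6827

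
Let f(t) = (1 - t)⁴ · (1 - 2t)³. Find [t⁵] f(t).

(1 - t)⁴ has coefficients 1,-4,6,-4,1 for degrees 0…4.
(1 - 2t)³ has coefficients 1,-6,12,-8,0,0 for degrees 0…5.
[t⁵] = 1·0 − 4·0 + 6·(-8) − 4·12 + 1·(-6) = -102.

-102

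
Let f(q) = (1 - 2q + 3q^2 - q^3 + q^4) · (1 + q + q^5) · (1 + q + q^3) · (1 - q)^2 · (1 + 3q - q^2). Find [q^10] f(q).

(1 - 2q + 3q^2 - q^3 + q^4) has coefficients 1,-2,3,-1,1 for degrees 0…4.
(1 + q + q^5) has coefficients 1,1,0,0,0,1,0,0,0,0,0 for degrees 0…10.
Multiplying by (1 + q + q^3) gives running coefficients 1,2,1,1,1,1,1,0,1,0,0 for degrees 0…10.
Multiplying by (1 - q)^2 gives running coefficients 1,0,-2,1,0,0,0,-1,2,-2,1 for degrees 0…10.
Finally multiplying by (1 + 3q - q^2), the product of all factors after the first has coefficients 1,3,-3,-5,5,-1,0,-1,-1,5,-7 for degrees 0…10.
[q^10] = 1·(-7) − 2·5 + 3·(-1) − 1·(-1) + 1·0 = -19.

-19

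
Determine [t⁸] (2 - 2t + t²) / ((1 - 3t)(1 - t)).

The denominator gives the recurrence a_n = 4a_(n−1) − 3a_(n−2) for n ≥ 3; the numerator fixes a_0 = 2, a_1 = 6, a_2 = 19.
Iterating: 2, 6, 19, 58, 175, 526, 1579, 4738, 14215, so a_8 = 14215.

14215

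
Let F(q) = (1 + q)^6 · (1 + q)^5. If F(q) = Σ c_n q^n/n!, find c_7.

1663200

The EGF product rule gives c_7 = Σ_{k_1+k_2=7} C(7; k_1,k_2) · ∏ g_i(k_i), where (1+q)^6 gives the falling factorial (6)_k; (1+q)^5 gives the falling factorial (5)_k.
g_1(k) for k = 0…7: 1, 6, 30, 120, 360, 720, 720, 0.
g_2(k) for k = 0…7: 1, 5, 20, 60, 120, 120, 0, 0.
c_7 = Σ_k C(7,k)·g_1(k)·g_2(7−k) = 21·30·120 + 35·120·120 + 35·360·60 + 21·720·20 + 7·720·5 = 75600 + 504000 + 756000 + 302400 + 25200 = 1663200.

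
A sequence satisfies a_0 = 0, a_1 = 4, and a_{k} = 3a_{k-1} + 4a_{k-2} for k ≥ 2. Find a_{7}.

13108

The ordinary generating function has denominator 1 - 3z - 4z^2.
Iterating the recurrence: a_0,…,a_{7} = 0, 4, 12, 52, 204, 820, 3276, 13108.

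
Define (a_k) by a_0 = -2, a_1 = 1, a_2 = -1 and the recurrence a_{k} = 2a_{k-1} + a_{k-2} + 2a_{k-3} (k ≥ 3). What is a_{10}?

-3405

The ordinary generating function has denominator 1 - 2t - t^2 - 2t^3.
Iterating the recurrence: a_0,…,a_{10} = -2, 1, -1, -5, -9, -25, -69, -181, -481, -1281, -3405.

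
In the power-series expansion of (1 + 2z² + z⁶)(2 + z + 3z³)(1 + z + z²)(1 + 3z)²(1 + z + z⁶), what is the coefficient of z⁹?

(1 + 2z² + z⁶) has coefficients 1,0,2,0,0,0,1 for degrees 0…6.
(2 + z + 3z³) has coefficients 2,1,0,3,0,0,0,0,0,0 for degrees 0…9.
Multiplying by (1 + z + z²) gives running coefficients 2,3,3,4,3,3,0,0,0,0 for degrees 0…9.
Multiplying by (1 + 3z)² gives running coefficients 2,15,39,49,54,57,45,27,0,0 for degrees 0…9.
Finally multiplying by (1 + z + z⁶), the product of all factors after the first has coefficients 2,17,54,88,103,111,104,87,66,49 for degrees 0…9.
[z⁹] = 1·49 + 2·87 + 1·88 = 311.

311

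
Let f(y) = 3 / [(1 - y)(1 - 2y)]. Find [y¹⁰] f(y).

Partial fractions give a closed form: a_n = (-3)·1^n + (6)·2^n.
At n = 10: a_10 = 6141.

6141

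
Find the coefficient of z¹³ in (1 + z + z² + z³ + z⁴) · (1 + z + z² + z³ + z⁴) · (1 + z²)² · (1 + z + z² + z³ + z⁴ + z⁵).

(1 + z + z² + z³ + z⁴) has coefficients 1,1,1,1,1 for degrees 0…4.
(1 + z + z² + z³ + z⁴) has coefficients 1,1,1,1,1,0,0,0,0,0,0,0,0,0 for degrees 0…13.
Multiplying by (1 + z²)² gives running coefficients 1,1,3,3,4,3,3,1,1,0,0,0,0,0 for degrees 0…13.
Finally multiplying by (1 + z + z² + z³ + z⁴ + z⁵), the product of all factors after the first has coefficients 1,2,5,8,12,15,17,17,15,12,8,5,2,1 for degrees 0…13.
[z¹³] = 1·1 + 1·2 + 1·5 + 1·8 + 1·12 = 28.

28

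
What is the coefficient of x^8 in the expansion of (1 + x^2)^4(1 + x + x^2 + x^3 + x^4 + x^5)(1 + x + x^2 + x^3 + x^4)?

(1 + x^2)^4 has coefficients 1,0,4,0,6,0,4,0,1 for degrees 0…8.
(1 + x + x^2 + x^3 + x^4 + x^5) has coefficients 1,1,1,1,1,1,0,0,0 for degrees 0…8.
Finally multiplying by (1 + x + x^2 + x^3 + x^4), the product of all factors after the first has coefficients 1,2,3,4,5,5,4,3,2 for degrees 0…8.
[x^8] = 1·2 + 4·4 + 6·5 + 4·3 + 1·1 = 61.

61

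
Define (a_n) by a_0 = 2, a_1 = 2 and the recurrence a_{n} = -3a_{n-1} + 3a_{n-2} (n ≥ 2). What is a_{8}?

-3888

The ordinary generating function has denominator 1 + 3x - 3x^2.
Iterating the recurrence: a_0,…,a_{8} = 2, 2, 0, 6, -18, 72, -270, 1026, -3888.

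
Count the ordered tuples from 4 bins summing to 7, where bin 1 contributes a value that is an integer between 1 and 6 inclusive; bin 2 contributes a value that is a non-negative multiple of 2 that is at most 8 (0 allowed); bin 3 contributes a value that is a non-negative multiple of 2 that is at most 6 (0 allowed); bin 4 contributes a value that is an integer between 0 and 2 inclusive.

The generating function for the choices is (x + x^2 + x^3 + x^4 + x^5 + x^6)·(1 + x^2 + x^4 + x^6 + x^8)·(1 + x^2 + x^4 + x^6)·(1 + x + x^2); the count is [x^7].
(x + x^2 + x^3 + x^4 + x^5 + x^6) has coefficients 0,1,1,1,1,1,1 for degrees 0…6.
(1 + x^2 + x^4 + x^6 + x^8) has coefficients 1,0,1,0,1,0,1,0 for degrees 0…7.
Multiplying by (1 + x^2 + x^4 + x^6) gives running coefficients 1,0,2,0,3,0,4,0 for degrees 0…7.
Finally multiplying by (1 + x + x^2), the product of all factors after the first has coefficients 1,1,3,2,5,3,7,4 for degrees 0…7.
[x^7] = 1·7 + 1·3 + 1·5 + 1·2 + 1·3 + 1·1 = 21.

21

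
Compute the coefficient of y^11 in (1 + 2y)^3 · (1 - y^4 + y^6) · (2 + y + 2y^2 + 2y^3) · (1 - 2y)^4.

-216

(1 + 2y)^3 has coefficients 1,6,12,8 for degrees 0…3.
(1 - y^4 + y^6) has coefficients 1,0,0,0,-1,0,1,0,0,0,0,0 for degrees 0…11.
Multiplying by (2 + y + 2y^2 + 2y^3) gives running coefficients 2,1,2,2,-2,-1,0,-1,2,2,0,0 for degrees 0…11.
Finally multiplying by (1 - 2y)^4, the product of all factors after the first has coefficients 2,-15,42,-54,30,15,-72,71,10,-54,64,-32 for degrees 0…11.
[y^11] = 1·(-32) + 6·64 + 12·(-54) + 8·10 = -216.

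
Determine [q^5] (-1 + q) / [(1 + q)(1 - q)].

Partial fractions give a closed form: a_n = (-1)·(-1)^n.
At n = 5: a_5 = 1.

1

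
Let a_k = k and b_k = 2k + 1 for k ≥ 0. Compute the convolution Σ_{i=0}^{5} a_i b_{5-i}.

55

This is [x^5] in the product of the two ordinary generating functions.
Σ = 0·11 + 1·9 + 2·7 + 3·5 + 4·3 + 5·1 = 55.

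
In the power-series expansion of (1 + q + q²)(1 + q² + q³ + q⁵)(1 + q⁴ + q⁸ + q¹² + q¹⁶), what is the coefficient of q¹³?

3

(1 + q + q²) has coefficients 1,1,1 for degrees 0…2.
(1 + q² + q³ + q⁵) has coefficients 1,0,1,1,0,1,0,0,0,0,0,0,0,0 for degrees 0…13.
Finally multiplying by (1 + q⁴ + q⁸ + q¹² + q¹⁶), the product of all factors after the first has coefficients 1,0,1,1,1,1,1,1,1,1,1,1,1,1 for degrees 0…13.
[q¹³] = 1·1 + 1·1 + 1·1 = 3.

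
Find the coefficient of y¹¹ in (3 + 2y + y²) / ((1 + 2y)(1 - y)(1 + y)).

-6142

Partial fractions give a closed form: a_n = (3)·(-2)^n + (1)·1^n + (-1)·(-1)^n.
At n = 11: a_11 = -6142.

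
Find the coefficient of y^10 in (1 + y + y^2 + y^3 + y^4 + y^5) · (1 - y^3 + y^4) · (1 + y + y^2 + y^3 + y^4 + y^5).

(1 + y + y^2 + y^3 + y^4 + y^5) has coefficients 1,1,1,1,1,1 for degrees 0…5.
(1 - y^3 + y^4) has coefficients 1,0,0,-1,1,0,0,0,0,0,0 for degrees 0…10.
Finally multiplying by (1 + y + y^2 + y^3 + y^4 + y^5), the product of all factors after the first has coefficients 1,1,1,0,1,1,0,0,0,1,0 for degrees 0…10.
[y^10] = 1·0 + 1·1 + 1·0 + 1·0 + 1·0 + 1·1 = 2.

2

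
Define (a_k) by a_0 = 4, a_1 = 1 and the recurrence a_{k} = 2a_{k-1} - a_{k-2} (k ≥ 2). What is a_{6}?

-14

The ordinary generating function has denominator 1 - 2x + x^2.
Iterating the recurrence: a_0,…,a_{6} = 4, 1, -2, -5, -8, -11, -14.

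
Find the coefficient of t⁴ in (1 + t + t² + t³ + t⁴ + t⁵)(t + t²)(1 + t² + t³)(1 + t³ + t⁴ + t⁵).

6

(1 + t + t² + t³ + t⁴ + t⁵) has coefficients 1,1,1,1,1 for degrees 0…4.
(t + t²) has coefficients 0,1,1,0,0 for degrees 0…4.
Multiplying by (1 + t² + t³) gives running coefficients 0,1,1,1,2 for degrees 0…4.
Finally multiplying by (1 + t³ + t⁴ + t⁵), the product of all factors after the first has coefficients 0,1,1,1,3 for degrees 0…4.
[t⁴] = 1·3 + 1·1 + 1·1 + 1·1 + 1·0 = 6.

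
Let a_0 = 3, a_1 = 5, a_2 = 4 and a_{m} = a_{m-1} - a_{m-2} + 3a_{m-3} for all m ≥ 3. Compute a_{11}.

The ordinary generating function has denominator 1 - z + z^2 - 3z^3.
Iterating the recurrence: a_0,…,a_{11} = 3, 5, 4, 8, 19, 23, 28, 62, 103, 125, 208, 392.

392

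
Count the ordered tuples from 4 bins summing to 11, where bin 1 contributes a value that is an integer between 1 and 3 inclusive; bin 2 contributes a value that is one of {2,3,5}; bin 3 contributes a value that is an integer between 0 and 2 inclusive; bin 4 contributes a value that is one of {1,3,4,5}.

The generating function for the choices is (z + z^2 + z^3)·(z^2 + z^3 + z^5)·(1 + z + z^2)·(z + z^3 + z^4 + z^5); the count is [z^11].
(z + z^2 + z^3) has coefficients 0,1,1,1 for degrees 0…3.
(z^2 + z^3 + z^5) has coefficients 0,0,1,1,0,1,0,0,0,0,0,0 for degrees 0…11.
Multiplying by (1 + z + z^2) gives running coefficients 0,0,1,2,2,2,1,1,0,0,0,0 for degrees 0…11.
Finally multiplying by (z + z^3 + z^4 + z^5), the product of all factors after the first has coefficients 0,0,0,1,2,3,5,6,7,5,4,2 for degrees 0…11.
[z^11] = 1·4 + 1·5 + 1·7 = 16.

16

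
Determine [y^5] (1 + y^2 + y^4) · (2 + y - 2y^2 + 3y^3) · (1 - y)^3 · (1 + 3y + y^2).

-18

(1 + y^2 + y^4) has coefficients 1,0,1,0,1 for degrees 0…4.
(2 + y - 2y^2 + 3y^3) has coefficients 2,1,-2,3,0,0 for degrees 0…5.
Multiplying by (1 - y)^3 gives running coefficients 2,-5,1,10,-16,11 for degrees 0…5.
Finally multiplying by (1 + 3y + y^2), the product of all factors after the first has coefficients 2,1,-12,8,15,-27 for degrees 0…5.
[y^5] = 1·(-27) + 1·8 + 1·1 = -18.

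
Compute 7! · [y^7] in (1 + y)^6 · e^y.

The EGF product rule gives c_7 = Σ_{k_1+k_2=7} C(7; k_1,k_2) · ∏ g_i(k_i), where (1+y)^6 gives the falling factorial (6)_k; e^y gives (1)^k.
g_1(k) for k = 0…7: 1, 6, 30, 120, 360, 720, 720, 0.
g_2(k) for k = 0…7: 1, 1, 1, 1, 1, 1, 1, 1.
c_7 = Σ_k C(7,k)·g_1(k)·g_2(7−k) = 1·1·1 + 7·6·1 + 21·30·1 + 35·120·1 + 35·360·1 + 21·720·1 + 7·720·1 = 1 + 42 + 630 + 4200 + 12600 + 15120 + 5040 = 37633.

37633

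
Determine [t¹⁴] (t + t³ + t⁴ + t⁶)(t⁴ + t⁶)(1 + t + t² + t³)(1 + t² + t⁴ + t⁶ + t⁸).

(t + t³ + t⁴ + t⁶) has coefficients 0,1,0,1,1,0,1 for degrees 0…6.
(t⁴ + t⁶) has coefficients 0,0,0,0,1,0,1,0,0,0,0,0,0,0,0 for degrees 0…14.
Multiplying by (1 + t + t² + t³) gives running coefficients 0,0,0,0,1,1,2,2,1,1,0,0,0,0,0 for degrees 0…14.
Finally multiplying by (1 + t² + t⁴ + t⁶ + t⁸), the product of all factors after the first has coefficients 0,0,0,0,1,1,3,3,4,4,4,4,4,4,3 for degrees 0…14.
[t¹⁴] = 1·4 + 1·4 + 1·4 + 1·4 = 16.

16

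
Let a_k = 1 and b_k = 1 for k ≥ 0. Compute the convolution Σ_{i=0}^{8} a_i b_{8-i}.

Write out a_i and b_{8-i} for i = 0,…,8 and sum the products.
Σ = 1·1 + 1·1 + 1·1 + 1·1 + 1·1 + 1·1 + 1·1 + 1·1 + 1·1 = 9.

9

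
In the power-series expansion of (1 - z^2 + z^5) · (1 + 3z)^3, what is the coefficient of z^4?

(1 - z^2 + z^5) has coefficients 1,0,-1,0,0 for degrees 0…4.
(1 + 3z)^3 has coefficients 1,9,27,27,0 for degrees 0…4.
[z^4] = 1·0 − 1·27 = -27.

-27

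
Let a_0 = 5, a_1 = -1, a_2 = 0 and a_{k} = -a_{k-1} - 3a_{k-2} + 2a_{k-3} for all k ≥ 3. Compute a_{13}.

4371

The ordinary generating function has denominator 1 + t + 3t^2 - 2t^3.
Iterating the recurrence: a_0,…,a_{13} = 5, -1, 0, 13, -15, -24, 95, -53, -280, 629, 105, -2552, 3495, 4371.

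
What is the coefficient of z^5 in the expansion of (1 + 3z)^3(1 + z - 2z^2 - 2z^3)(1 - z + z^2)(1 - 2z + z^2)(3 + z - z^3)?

165

(1 + 3z)^3 has coefficients 1,9,27,27 for degrees 0…3.
(1 + z - 2z^2 - 2z^3) has coefficients 1,1,-2,-2,0,0 for degrees 0…5.
Multiplying by (1 - z + z^2) gives running coefficients 1,0,-2,1,0,-2 for degrees 0…5.
Multiplying by (1 - 2z + z^2) gives running coefficients 1,-2,-1,5,-4,-1 for degrees 0…5.
Finally multiplying by (3 + z - z^3), the product of all factors after the first has coefficients 3,-5,-5,13,-5,-6 for degrees 0…5.
[z^5] = 1·(-6) + 9·(-5) + 27·13 + 27·(-5) = 165.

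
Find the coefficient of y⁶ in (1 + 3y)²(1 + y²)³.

28

(1 + 3y)² has coefficients 1,6,9 for degrees 0…2.
(1 + y²)³ has coefficients 1,0,3,0,3,0,1 for degrees 0…6.
[y⁶] = 1·1 + 6·0 + 9·3 = 28.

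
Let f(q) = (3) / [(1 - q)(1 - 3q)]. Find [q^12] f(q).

The denominator gives the recurrence a_n = 4a_(n−1) − 3a_(n−2) for n ≥ 2; the numerator fixes a_0 = 3, a_1 = 12.
Iterating: 3, 12, 39, 120, 363, 1092, 3279, 9840, 29523, 88572, 265719, 797160, 2391483, so a_12 = 2391483.

2391483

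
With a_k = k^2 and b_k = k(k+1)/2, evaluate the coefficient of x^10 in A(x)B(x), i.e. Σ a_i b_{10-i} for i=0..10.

The convolution is the x^10 coefficient of A(x)B(x).
Σ = 0·55 + 1·45 + 4·36 + 9·28 + 16·21 + 25·15 + 36·10 + 49·6 + 64·3 + 81·1 + 100·0 = 2079.

2079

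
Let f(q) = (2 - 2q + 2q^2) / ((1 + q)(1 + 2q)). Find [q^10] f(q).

7162

The denominator gives the recurrence a_n = −3a_(n−1) − 2a_(n−2) for n ≥ 3; the numerator fixes a_0 = 2, a_1 = -8, a_2 = 22.
Iterating: 2, -8, 22, -50, 106, -218, 442, -890, 1786, -3578, 7162, so a_10 = 7162.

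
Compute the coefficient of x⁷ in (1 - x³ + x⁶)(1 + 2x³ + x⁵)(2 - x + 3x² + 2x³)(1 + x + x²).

8

(1 - x³ + x⁶) has coefficients 1,0,0,-1,0,0,1 for degrees 0…6.
(1 + 2x³ + x⁵) has coefficients 1,0,0,2,0,1,0,0 for degrees 0…7.
Multiplying by (2 - x + 3x² + 2x³) gives running coefficients 2,-1,3,6,-2,8,3,3 for degrees 0…7.
Finally multiplying by (1 + x + x²), the product of all factors after the first has coefficients 2,1,4,8,7,12,9,14 for degrees 0…7.
[x⁷] = 1·14 − 1·7 + 1·1 = 8.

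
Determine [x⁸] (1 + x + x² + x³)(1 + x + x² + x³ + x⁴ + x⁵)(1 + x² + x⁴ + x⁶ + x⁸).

12

(1 + x + x² + x³) has coefficients 1,1,1,1 for degrees 0…3.
(1 + x + x² + x³ + x⁴ + x⁵) has coefficients 1,1,1,1,1,1,0,0,0 for degrees 0…8.
Finally multiplying by (1 + x² + x⁴ + x⁶ + x⁸), the product of all factors after the first has coefficients 1,1,2,2,3,3,3,3,3 for degrees 0…8.
[x⁸] = 1·3 + 1·3 + 1·3 + 1·3 = 12.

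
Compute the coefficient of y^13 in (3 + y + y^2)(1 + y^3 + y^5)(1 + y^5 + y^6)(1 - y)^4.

7

(3 + y + y^2) has coefficients 3,1,1 for degrees 0…2.
(1 + y^3 + y^5) has coefficients 1,0,0,1,0,1,0,0,0,0,0,0,0,0 for degrees 0…13.
Multiplying by (1 + y^5 + y^6) gives running coefficients 1,0,0,1,0,2,1,0,1,1,1,1,0,0 for degrees 0…13.
Finally multiplying by (1 - y)^4, the product of all factors after the first has coefficients 1,-4,6,-3,-3,8,-11,9,-1,-5,4,-1,-1,3 for degrees 0…13.
[y^13] = 3·3 + 1·(-1) + 1·(-1) = 7.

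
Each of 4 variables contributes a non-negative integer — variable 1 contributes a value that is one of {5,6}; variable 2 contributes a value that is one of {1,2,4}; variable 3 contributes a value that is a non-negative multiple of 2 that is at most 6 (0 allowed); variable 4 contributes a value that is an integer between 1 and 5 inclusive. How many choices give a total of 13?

14

The generating function for the choices is (t^5 + t^6)·(t + t^2 + t^4)·(1 + t^2 + t^4 + t^6)·(t + t^2 + t^3 + t^4 + t^5); the count is [t^13].
(t^5 + t^6) has coefficients 0,0,0,0,0,1,1 for degrees 0…6.
(t + t^2 + t^4) has coefficients 0,1,1,0,1,0,0,0,0,0,0,0,0,0 for degrees 0…13.
Multiplying by (1 + t^2 + t^4 + t^6) gives running coefficients 0,1,1,1,2,1,2,1,2,0,1,0,0,0 for degrees 0…13.
Finally multiplying by (t + t^2 + t^3 + t^4 + t^5), the product of all factors after the first has coefficients 0,0,1,2,3,5,6,7,7,8,6,6,4,3 for degrees 0…13.
[t^13] = 1·7 + 1·7 = 14.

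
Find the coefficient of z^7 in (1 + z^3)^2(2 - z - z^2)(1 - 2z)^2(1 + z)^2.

(1 + z^3)^2 has coefficients 1,0,0,2,0,0,1 for degrees 0…6.
(2 - z - z^2) has coefficients 2,-1,-1,0,0,0,0,0 for degrees 0…7.
Multiplying by (1 - 2z)^2 gives running coefficients 2,-9,11,0,-4,0,0,0 for degrees 0…7.
Finally multiplying by (1 + z)^2, the product of all factors after the first has coefficients 2,-5,-5,13,7,-8,-4,0 for degrees 0…7.
[z^7] = 1·0 + 2·7 + 1·(-5) = 9.

9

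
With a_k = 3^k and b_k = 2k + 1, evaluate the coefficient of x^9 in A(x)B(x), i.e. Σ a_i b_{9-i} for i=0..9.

This is [x^9] in the product of the two ordinary generating functions.
Σ = 1·19 + 3·17 + 9·15 + 27·13 + 81·11 + 243·9 + 729·7 + 2187·5 + 6561·3 + 19683·1 = 59038.

59038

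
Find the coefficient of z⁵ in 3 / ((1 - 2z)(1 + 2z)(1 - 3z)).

1197

The denominator gives the recurrence a_n = 3a_(n−1) + 4a_(n−2) − 12a_(n−3) for n ≥ 3; the numerator fixes a_0 = 3, a_1 = 9, a_2 = 39.
Iterating: 3, 9, 39, 117, 399, 1197, so a_5 = 1197.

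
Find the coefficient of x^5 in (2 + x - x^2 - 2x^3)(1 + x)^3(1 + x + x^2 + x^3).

-7

(2 + x - x^2 - 2x^3) has coefficients 2,1,-1,-2 for degrees 0…3.
(1 + x)^3 has coefficients 1,3,3,1,0,0 for degrees 0…5.
Finally multiplying by (1 + x + x^2 + x^3), the product of all factors after the first has coefficients 1,4,7,8,7,4 for degrees 0…5.
[x^5] = 2·4 + 1·7 − 1·8 − 2·7 = -7.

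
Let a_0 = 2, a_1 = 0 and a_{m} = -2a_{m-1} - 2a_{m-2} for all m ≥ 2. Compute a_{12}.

-128

The ordinary generating function has denominator 1 + 2t + 2t^2.
Iterating the recurrence: a_0,…,a_{12} = 2, 0, -4, 8, -8, 0, 16, -32, 32, 0, -64, 128, -128.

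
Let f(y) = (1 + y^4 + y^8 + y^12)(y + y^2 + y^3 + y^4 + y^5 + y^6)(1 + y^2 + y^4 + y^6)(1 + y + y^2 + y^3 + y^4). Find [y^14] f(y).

30

(1 + y^4 + y^8 + y^12) has coefficients 1,0,0,0,1,0,0,0,1,0,0,0,1 for degrees 0…12.
(y + y^2 + y^3 + y^4 + y^5 + y^6) has coefficients 0,1,1,1,1,1,1,0,0,0,0,0,0,0,0 for degrees 0…14.
Multiplying by (1 + y^2 + y^4 + y^6) gives running coefficients 0,1,1,2,2,3,3,3,3,2,2,1,1,0,0 for degrees 0…14.
Finally multiplying by (1 + y + y^2 + y^3 + y^4), the product of all factors after the first has coefficients 0,1,2,4,6,9,11,13,14,14,13,11,9,6,4 for degrees 0…14.
[y^14] = 1·4 + 1·13 + 1·11 + 1·2 = 30.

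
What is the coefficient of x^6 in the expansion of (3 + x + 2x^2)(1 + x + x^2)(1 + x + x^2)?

2

(3 + x + 2x^2) has coefficients 3,1,2 for degrees 0…2.
(1 + x + x^2) has coefficients 1,1,1,0,0,0,0 for degrees 0…6.
Finally multiplying by (1 + x + x^2), the product of all factors after the first has coefficients 1,2,3,2,1,0,0 for degrees 0…6.
[x^6] = 3·0 + 1·0 + 2·1 = 2.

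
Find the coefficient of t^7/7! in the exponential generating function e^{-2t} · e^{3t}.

The EGF product rule gives c_7 = Σ_{k_1+k_2=7} C(7; k_1,k_2) · ∏ g_i(k_i), where e^{-2t} gives (-2)^k; e^{3t} gives (3)^k.
g_1(k) for k = 0…7: 1, -2, 4, -8, 16, -32, 64, -128.
g_2(k) for k = 0…7: 1, 3, 9, 27, 81, 243, 729, 2187.
c_7 = Σ_k C(7,k)·g_1(k)·g_2(7−k) = 1·1·2187 + 7·(-2)·729 + 21·4·243 + 35·(-8)·81 + 35·16·27 + 21·(-32)·9 + 7·64·3 + 1·(-128)·1 = 2187 − 10206 + 20412 − 22680 + 15120 − 6048 + 1344 − 128 = 1.

1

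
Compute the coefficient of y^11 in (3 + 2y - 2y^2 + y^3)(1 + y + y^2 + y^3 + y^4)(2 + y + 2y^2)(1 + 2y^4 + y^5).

(3 + 2y - 2y^2 + y^3) has coefficients 3,2,-2,1 for degrees 0…3.
(1 + y + y^2 + y^3 + y^4) has coefficients 1,1,1,1,1,0,0,0,0,0,0,0 for degrees 0…11.
Multiplying by (2 + y + 2y^2) gives running coefficients 2,3,5,5,5,3,2,0,0,0,0,0 for degrees 0…11.
Finally multiplying by (1 + 2y^4 + y^5), the product of all factors after the first has coefficients 2,3,5,5,9,11,15,15,15,11,7,2 for degrees 0…11.
[y^11] = 3·2 + 2·7 − 2·11 + 1·15 = 13.

13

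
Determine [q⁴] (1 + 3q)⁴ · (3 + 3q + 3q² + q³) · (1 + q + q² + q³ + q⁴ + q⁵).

1507

(1 + 3q)⁴ has coefficients 1,12,54,108,81 for degrees 0…4.
(3 + 3q + 3q² + q³) has coefficients 3,3,3,1,0 for degrees 0…4.
Finally multiplying by (1 + q + q² + q³ + q⁴ + q⁵), the product of all factors after the first has coefficients 3,6,9,10,10 for degrees 0…4.
[q⁴] = 1·10 + 12·10 + 54·9 + 108·6 + 81·3 = 1507.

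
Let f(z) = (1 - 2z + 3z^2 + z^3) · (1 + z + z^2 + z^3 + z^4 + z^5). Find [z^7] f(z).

(1 - 2z + 3z^2 + z^3) has coefficients 1,-2,3,1 for degrees 0…3.
(1 + z + z^2 + z^3 + z^4 + z^5) has coefficients 1,1,1,1,1,1,0,0 for degrees 0…7.
[z^7] = 1·0 − 2·0 + 3·1 + 1·1 = 4.

4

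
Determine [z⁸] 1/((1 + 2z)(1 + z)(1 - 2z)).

Partial fractions give a closed form: a_n = (1)·(-2)^n + (-1/3)·(-1)^n + (1/3)·2^n.
At n = 8: a_8 = 341.

341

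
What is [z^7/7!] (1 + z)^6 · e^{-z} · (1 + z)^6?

The EGF product rule gives c_7 = Σ_{k_1+k_2+k_3=7} C(7; k_1,k_2,k_3) · ∏ g_i(k_i), where (1+z)^6 gives the falling factorial (6)_k; e^{-z} gives (-1)^k; (1+z)^6 gives the falling factorial (6)_k.
g_1(k) for k = 0…7: 1, 6, 30, 120, 360, 720, 720, 0.
g_2(k) for k = 0…7: 1, -1, 1, -1, 1, -1, 1, -1.
g_3(k) for k = 0…7: 1, 6, 30, 120, 360, 720, 720, 0.
First combine the last two factors: h(k) = Σ_j C(k,j)·g_2(j)·g_3(k−j) for k = 0…7: 1, 5, 19, 47, 37, -151, -185, 1091.
c_7 = Σ_k C(7,k)·g_1(k)·h(7−k) = 1·1·1091 + 7·6·(-185) + 21·30·(-151) + 35·120·37 + 35·360·47 + 21·720·19 + 7·720·5 = 1091 − 7770 − 95130 + 155400 + 592200 + 287280 + 25200 = 958271.

958271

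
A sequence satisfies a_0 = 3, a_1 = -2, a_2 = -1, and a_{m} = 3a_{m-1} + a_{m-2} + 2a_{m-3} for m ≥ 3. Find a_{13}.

The ordinary generating function has denominator 1 - 3y - y^2 - 2y^3.
Iterating the recurrence: a_0,…,a_{13} = 3, -2, -1, 1, -2, -7, -21, -74, -257, -887, -3066, -10599, -36637, -126642.

-126642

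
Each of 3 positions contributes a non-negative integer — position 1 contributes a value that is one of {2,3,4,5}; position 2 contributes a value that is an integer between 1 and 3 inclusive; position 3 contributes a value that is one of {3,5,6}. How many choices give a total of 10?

The generating function for the choices is (y^2 + y^3 + y^4 + y^5)·(y + y^2 + y^3)·(y^3 + y^5 + y^6); the count is [y^10].
(y^2 + y^3 + y^4 + y^5) has coefficients 0,0,1,1,1,1 for degrees 0…5.
(y + y^2 + y^3) has coefficients 0,1,1,1,0,0,0,0,0,0,0 for degrees 0…10.
Finally multiplying by (y^3 + y^5 + y^6), the product of all factors after the first has coefficients 0,0,0,0,1,1,2,2,2,1,0 for degrees 0…10.
[y^10] = 1·2 + 1·2 + 1·2 + 1·1 = 7.

7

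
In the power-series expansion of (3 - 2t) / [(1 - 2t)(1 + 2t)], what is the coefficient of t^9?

-512

The denominator gives the recurrence a_n = 4a_(n−2) for n ≥ 2; the numerator fixes a_0 = 3, a_1 = -2.
Iterating: 3, -2, 12, -8, 48, -32, 192, -128, 768, -512, so a_9 = -512.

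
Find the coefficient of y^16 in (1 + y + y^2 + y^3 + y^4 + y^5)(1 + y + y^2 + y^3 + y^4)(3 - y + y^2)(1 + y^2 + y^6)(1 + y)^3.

(1 + y + y^2 + y^3 + y^4 + y^5) has coefficients 1,1,1,1,1,1 for degrees 0…5.
(1 + y + y^2 + y^3 + y^4) has coefficients 1,1,1,1,1,0,0,0,0,0,0,0,0,0,0,0,0 for degrees 0…16.
Multiplying by (3 - y + y^2) gives running coefficients 3,2,3,3,3,0,1,0,0,0,0,0,0,0,0,0,0 for degrees 0…16.
Multiplying by (1 + y^2 + y^6) gives running coefficients 3,2,6,5,6,3,7,2,4,3,3,0,1,0,0,0,0 for degrees 0…16.
Finally multiplying by (1 + y)^3, the product of all factors after the first has coefficients 3,11,21,32,41,42,39,38,34,28,26,22,13,6,3,1,0 for degrees 0…16.
[y^16] = 1·0 + 1·1 + 1·3 + 1·6 + 1·13 + 1·22 = 45.

45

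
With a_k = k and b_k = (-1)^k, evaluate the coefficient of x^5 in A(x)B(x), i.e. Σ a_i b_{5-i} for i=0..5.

The convolution is the x^5 coefficient of A(x)B(x).
Σ = 0·(-1) + 1·1 + 2·(-1) + 3·1 + 4·(-1) + 5·1 = 3.

3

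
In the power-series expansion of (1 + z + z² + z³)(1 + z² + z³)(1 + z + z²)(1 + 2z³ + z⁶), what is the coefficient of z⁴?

(1 + z + z² + z³) has coefficients 1,1,1,1 for degrees 0…3.
(1 + z² + z³) has coefficients 1,0,1,1,0 for degrees 0…4.
Multiplying by (1 + z + z²) gives running coefficients 1,1,2,2,2 for degrees 0…4.
Finally multiplying by (1 + 2z³ + z⁶), the product of all factors after the first has coefficients 1,1,2,4,4 for degrees 0…4.
[z⁴] = 1·4 + 1·4 + 1·2 + 1·1 = 11.

11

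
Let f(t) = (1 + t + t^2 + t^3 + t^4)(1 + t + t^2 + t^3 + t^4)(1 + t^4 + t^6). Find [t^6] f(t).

7

(1 + t + t^2 + t^3 + t^4) has coefficients 1,1,1,1,1 for degrees 0…4.
(1 + t + t^2 + t^3 + t^4) has coefficients 1,1,1,1,1,0,0 for degrees 0…6.
Finally multiplying by (1 + t^4 + t^6), the product of all factors after the first has coefficients 1,1,1,1,2,1,2 for degrees 0…6.
[t^6] = 1·2 + 1·1 + 1·2 + 1·1 + 1·1 = 7.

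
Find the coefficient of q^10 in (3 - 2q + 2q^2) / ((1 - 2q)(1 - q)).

The denominator gives the recurrence a_n = 3a_(n−1) − 2a_(n−2) for n ≥ 3; the numerator fixes a_0 = 3, a_1 = 7, a_2 = 17.
Iterating: 3, 7, 17, 37, 77, 157, 317, 637, 1277, 2557, 5117, so a_10 = 5117.

5117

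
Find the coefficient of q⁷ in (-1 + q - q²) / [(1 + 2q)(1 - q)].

149

The denominator gives the recurrence a_n = −a_(n−1) + 2a_(n−2) for n ≥ 3; the numerator fixes a_0 = -1, a_1 = 2, a_2 = -5.
Iterating: -1, 2, -5, 9, -19, 37, -75, 149, so a_7 = 149.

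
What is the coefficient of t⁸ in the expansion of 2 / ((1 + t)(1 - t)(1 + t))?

The denominator gives the recurrence a_n = −a_(n−1) + a_(n−2) + a_(n−3) for n ≥ 3; the numerator fixes a_0 = 2, a_1 = -2, a_2 = 4.
Iterating: 2, -2, 4, -4, 6, -6, 8, -8, 10, so a_8 = 10.

10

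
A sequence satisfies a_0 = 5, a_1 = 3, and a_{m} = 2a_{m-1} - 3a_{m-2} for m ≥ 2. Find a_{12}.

The ordinary generating function has denominator 1 - 2z + 3z^2.
Iterating the recurrence: a_0,…,a_{12} = 5, 3, -9, -27, -27, 27, 135, 189, -27, -621, -1161, -459, 2565.

2565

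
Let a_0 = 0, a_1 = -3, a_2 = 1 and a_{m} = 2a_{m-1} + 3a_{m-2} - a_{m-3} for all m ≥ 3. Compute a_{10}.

The ordinary generating function has denominator 1 - 2y - 3y^2 + y^3.
Iterating the recurrence: a_0,…,a_{10} = 0, -3, 1, -7, -8, -38, -93, -292, -825, -2433, -7049.

-7049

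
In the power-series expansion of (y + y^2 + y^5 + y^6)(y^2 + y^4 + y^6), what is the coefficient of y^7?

2

(y + y^2 + y^5 + y^6) has coefficients 0,1,1,0,0,1,1 for degrees 0…6.
(y^2 + y^4 + y^6) has coefficients 0,0,1,0,1,0,1,0 for degrees 0…7.
[y^7] = 1·1 + 1·0 + 1·1 + 1·0 = 2.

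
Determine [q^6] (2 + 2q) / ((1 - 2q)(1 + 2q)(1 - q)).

212

Partial fractions give a closed form: a_n = (3)·2^n + (1/3)·(-2)^n + (-4/3)·1^n.
At n = 6: a_6 = 212.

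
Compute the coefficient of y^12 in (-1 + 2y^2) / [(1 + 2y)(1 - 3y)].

-248825

The denominator gives the recurrence a_n = a_(n−1) + 6a_(n−2) for n ≥ 3; the numerator fixes a_0 = -1, a_1 = -1, a_2 = -5.
Iterating: -1, -1, -5, -11, -41, -107, -353, -995, -3113, -9083, -27761, -82259, -248825, so a_12 = -248825.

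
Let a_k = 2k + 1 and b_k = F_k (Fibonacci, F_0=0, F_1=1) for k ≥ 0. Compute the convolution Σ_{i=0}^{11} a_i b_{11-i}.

Write out a_i and b_{11-i} for i = 0,…,11 and sum the products.
Σ = 1·89 + 3·55 + 5·34 + 7·21 + 9·13 + 11·8 + 13·5 + 15·3 + 17·2 + 19·1 + 21·1 + 23·0 = 960.

960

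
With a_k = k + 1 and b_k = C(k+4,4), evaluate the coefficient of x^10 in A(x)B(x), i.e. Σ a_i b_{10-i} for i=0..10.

8008

This is [x^10] in the product of the two ordinary generating functions.
Σ = 1·1001 + 2·715 + 3·495 + 4·330 + 5·210 + 6·126 + 7·70 + 8·35 + 9·15 + 10·5 + 11·1 = 8008.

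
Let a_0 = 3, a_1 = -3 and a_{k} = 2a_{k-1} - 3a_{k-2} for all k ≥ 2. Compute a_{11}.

987

The ordinary generating function has denominator 1 - 2x + 3x^2.
Iterating the recurrence: a_0,…,a_{11} = 3, -3, -15, -21, 3, 69, 129, 51, -285, -723, -591, 987.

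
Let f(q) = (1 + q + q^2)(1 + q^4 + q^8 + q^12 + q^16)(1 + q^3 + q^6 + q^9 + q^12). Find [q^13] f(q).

(1 + q + q^2) has coefficients 1,1,1 for degrees 0…2.
(1 + q^4 + q^8 + q^12 + q^16) has coefficients 1,0,0,0,1,0,0,0,1,0,0,0,1,0 for degrees 0…13.
Finally multiplying by (1 + q^3 + q^6 + q^9 + q^12), the product of all factors after the first has coefficients 1,0,0,1,1,0,1,1,1,1,1,1,2,1 for degrees 0…13.
[q^13] = 1·1 + 1·2 + 1·1 = 4.

4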